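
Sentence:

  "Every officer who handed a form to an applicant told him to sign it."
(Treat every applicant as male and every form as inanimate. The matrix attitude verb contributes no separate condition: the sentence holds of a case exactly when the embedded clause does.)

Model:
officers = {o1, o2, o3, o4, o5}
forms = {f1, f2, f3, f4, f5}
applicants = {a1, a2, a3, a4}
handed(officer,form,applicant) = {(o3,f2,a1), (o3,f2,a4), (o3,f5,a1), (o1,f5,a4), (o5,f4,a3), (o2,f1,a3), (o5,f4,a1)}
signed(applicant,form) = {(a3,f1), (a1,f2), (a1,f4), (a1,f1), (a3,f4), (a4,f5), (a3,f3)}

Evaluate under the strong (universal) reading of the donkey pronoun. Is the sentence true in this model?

False

"him" takes "an applicant" as antecedent and "it" takes "a form"; both are donkey pronouns co-varying with the restrictor.
Strong reading: for every (o,f,a) with handed(o,f,a), signed(a,f).
Restrictor triples: (o1,f5,a4)→signed(a4,f5) ✓  (o2,f1,a3)→signed(a3,f1) ✓  (o3,f2,a1)→signed(a1,f2) ✓  (o3,f2,a4)→signed(a4,f2) ✗  (o3,f5,a1)→signed(a1,f5) ✗  (o5,f4,a1)→signed(a1,f4) ✓  (o5,f4,a3)→signed(a3,f4) ✓
Counterexample: (o3,f2,a4) — signed(a4,f2) does not hold.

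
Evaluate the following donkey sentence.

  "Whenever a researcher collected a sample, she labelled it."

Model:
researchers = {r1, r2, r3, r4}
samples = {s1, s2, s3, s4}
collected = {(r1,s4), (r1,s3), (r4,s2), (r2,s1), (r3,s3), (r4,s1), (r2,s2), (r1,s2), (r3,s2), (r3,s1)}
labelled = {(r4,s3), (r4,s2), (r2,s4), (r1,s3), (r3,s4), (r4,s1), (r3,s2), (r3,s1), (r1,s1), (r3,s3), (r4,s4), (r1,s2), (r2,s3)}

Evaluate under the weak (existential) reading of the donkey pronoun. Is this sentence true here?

"it" takes "a sample" as antecedent — a donkey pronoun bound across the clause boundary.
Weak reading: every researcher r with some collected-sample has at least one collected-sample s such that labelled(r,s).
Per researcher: r1:✓  r2:✗  r3:✓  r4:✓
r2 has no witness among its collected-samples.

False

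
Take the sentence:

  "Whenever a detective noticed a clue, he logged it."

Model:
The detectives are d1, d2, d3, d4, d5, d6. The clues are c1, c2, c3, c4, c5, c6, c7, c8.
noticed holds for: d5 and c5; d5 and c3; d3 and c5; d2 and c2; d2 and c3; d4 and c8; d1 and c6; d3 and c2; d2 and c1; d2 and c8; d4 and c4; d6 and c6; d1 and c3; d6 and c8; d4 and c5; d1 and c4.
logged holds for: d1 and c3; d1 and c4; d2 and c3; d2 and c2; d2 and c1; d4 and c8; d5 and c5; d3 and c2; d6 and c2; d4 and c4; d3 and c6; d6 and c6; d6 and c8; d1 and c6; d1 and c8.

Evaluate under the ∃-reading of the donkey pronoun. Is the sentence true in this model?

"it" takes "a clue" as antecedent — a donkey pronoun bound across the clause boundary.
Weak reading: every detective d with some noticed-clue has at least one noticed-clue c such that logged(d,c).
Per detective: d1:✓  d2:✓  d3:✓  d4:✓  d5:✓  d6:✓
Every detective in the restrictor has a witness.

True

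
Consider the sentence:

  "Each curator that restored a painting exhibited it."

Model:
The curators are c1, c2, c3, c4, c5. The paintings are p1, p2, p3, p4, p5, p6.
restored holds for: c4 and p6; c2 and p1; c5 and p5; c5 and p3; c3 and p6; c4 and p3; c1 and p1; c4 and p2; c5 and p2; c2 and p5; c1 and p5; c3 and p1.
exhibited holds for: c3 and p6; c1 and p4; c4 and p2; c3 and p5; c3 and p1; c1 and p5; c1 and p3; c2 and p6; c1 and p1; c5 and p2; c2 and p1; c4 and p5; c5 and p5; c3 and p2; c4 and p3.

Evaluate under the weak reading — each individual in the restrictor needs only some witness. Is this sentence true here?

"it" takes "a painting" as antecedent — a donkey pronoun bound across the clause boundary.
Weak reading: every curator c with some restored-painting has at least one restored-painting p such that exhibited(c,p).
Per curator: c1:✓  c2:✓  c3:✓  c4:✓  c5:✓
Every curator in the restrictor has a witness.

True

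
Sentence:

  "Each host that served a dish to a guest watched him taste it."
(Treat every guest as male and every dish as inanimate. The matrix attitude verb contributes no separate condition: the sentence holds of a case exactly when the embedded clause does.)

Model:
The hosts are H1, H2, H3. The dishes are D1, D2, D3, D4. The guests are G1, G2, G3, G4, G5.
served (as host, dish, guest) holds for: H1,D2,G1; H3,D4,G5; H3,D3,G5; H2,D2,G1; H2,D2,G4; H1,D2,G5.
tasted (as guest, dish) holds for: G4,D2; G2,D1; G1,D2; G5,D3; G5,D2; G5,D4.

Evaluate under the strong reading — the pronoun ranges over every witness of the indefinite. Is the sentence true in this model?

"him" takes "a guest" as antecedent and "it" takes "a dish"; both are donkey pronouns co-varying with the restrictor.
Strong reading: for every (h,d,g) with served(h,d,g), tasted(g,d).
Restrictor triples: (H1,D2,G1)→tasted(G1,D2) ✓  (H1,D2,G5)→tasted(G5,D2) ✓  (H2,D2,G1)→tasted(G1,D2) ✓  (H2,D2,G4)→tasted(G4,D2) ✓  (H3,D3,G5)→tasted(G5,D3) ✓  (H3,D4,G5)→tasted(G5,D4) ✓
Every restrictor triple satisfies the scope.

True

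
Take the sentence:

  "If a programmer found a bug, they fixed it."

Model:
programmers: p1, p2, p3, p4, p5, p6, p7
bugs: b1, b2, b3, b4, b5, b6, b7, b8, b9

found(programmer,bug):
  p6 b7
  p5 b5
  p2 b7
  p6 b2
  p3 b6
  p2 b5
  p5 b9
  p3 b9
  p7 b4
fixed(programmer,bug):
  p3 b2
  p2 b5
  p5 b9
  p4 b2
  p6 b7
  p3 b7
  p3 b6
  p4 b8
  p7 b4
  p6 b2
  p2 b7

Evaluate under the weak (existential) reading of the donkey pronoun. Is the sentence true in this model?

True

"it" takes "a bug" as antecedent — a donkey pronoun bound across the clause boundary.
Weak reading: every programmer p with some found-bug has at least one found-bug b such that fixed(p,b).
Per programmer: p2:✓  p3:✓  p5:✓  p6:✓  p7:✓
Every programmer in the restrictor has a witness.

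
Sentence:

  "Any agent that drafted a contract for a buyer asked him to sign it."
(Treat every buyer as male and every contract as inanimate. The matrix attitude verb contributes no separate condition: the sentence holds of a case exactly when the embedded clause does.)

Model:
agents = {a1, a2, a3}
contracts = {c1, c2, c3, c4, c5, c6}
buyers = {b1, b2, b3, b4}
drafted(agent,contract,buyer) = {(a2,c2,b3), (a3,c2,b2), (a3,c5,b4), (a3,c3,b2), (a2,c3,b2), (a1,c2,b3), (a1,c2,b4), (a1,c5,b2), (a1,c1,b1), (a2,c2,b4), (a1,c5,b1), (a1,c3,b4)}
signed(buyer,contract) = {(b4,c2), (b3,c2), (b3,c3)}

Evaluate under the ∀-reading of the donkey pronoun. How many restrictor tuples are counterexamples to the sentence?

"him" takes "a buyer" as antecedent and "it" takes "a contract"; both are donkey pronouns co-varying with the restrictor.
Strong reading: for every (a,c,b) with drafted(a,c,b), signed(b,c).
Restrictor triples: (a1,c1,b1)→signed(b1,c1) ✗  (a1,c2,b3)→signed(b3,c2) ✓  (a1,c2,b4)→signed(b4,c2) ✓  (a1,c3,b4)→signed(b4,c3) ✗  (a1,c5,b1)→signed(b1,c5) ✗  (a1,c5,b2)→signed(b2,c5) ✗  (a2,c2,b3)→signed(b3,c2) ✓  (a2,c2,b4)→signed(b4,c2) ✓  (a2,c3,b2)→signed(b2,c3) ✗  (a3,c2,b2)→signed(b2,c2) ✗  (a3,c3,b2)→signed(b2,c3) ✗  (a3,c5,b4)→signed(b4,c5) ✗
Counterexamples (restrictor triples failing the scope): 8.

8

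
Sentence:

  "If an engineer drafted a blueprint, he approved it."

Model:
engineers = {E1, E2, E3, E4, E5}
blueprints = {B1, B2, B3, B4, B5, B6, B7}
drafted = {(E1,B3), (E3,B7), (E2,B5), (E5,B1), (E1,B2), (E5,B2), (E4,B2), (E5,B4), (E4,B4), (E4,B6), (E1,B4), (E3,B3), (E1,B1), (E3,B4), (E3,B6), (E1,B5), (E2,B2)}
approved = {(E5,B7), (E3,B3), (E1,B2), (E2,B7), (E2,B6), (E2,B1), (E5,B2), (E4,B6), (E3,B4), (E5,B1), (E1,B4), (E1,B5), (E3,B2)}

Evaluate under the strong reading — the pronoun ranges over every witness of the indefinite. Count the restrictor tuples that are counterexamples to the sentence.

9

"it" takes "a blueprint" as antecedent — a donkey pronoun bound across the clause boundary.
Strong reading: for every (e,b) with drafted(e,b), approved(e,b).
Restrictor pairs: (E1,B1) ✗  (E1,B2) ✓  (E1,B3) ✗  (E1,B4) ✓  (E1,B5) ✓  (E2,B2) ✗  (E2,B5) ✗  (E3,B3) ✓  (E3,B4) ✓  (E3,B6) ✗  (E3,B7) ✗  (E4,B2) ✗  (E4,B4) ✗  (E4,B6) ✓  (E5,B1) ✓  (E5,B2) ✓  (E5,B4) ✗
Counterexamples (restrictor pairs failing the scope): 9.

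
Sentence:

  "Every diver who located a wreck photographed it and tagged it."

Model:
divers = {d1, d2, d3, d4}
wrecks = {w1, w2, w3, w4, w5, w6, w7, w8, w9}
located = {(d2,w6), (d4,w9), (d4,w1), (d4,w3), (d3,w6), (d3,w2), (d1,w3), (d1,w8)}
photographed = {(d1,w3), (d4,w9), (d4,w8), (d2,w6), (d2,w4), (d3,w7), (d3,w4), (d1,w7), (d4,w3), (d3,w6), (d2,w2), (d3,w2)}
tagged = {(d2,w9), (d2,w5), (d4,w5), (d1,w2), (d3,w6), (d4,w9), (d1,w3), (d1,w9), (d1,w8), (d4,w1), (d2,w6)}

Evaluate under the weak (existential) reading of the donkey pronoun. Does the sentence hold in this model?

True

"it" takes "a wreck" as antecedent — a donkey pronoun bound across the clause boundary.
Weak reading: every diver d with some located-wreck has at least one located-wreck w such that photographed(d,w) ∧ tagged(d,w).
Per diver: d1:✓  d2:✓  d3:✓  d4:✓
Every diver in the restrictor has a witness.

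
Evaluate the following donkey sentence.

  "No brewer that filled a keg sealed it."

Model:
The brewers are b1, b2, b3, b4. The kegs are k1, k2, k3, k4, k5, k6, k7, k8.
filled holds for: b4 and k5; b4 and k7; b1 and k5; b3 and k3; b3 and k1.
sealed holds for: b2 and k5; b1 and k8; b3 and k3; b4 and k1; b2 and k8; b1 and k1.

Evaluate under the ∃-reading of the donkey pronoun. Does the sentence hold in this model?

False

"it" takes "a keg" as antecedent — a donkey pronoun bound across the clause boundary.
Truth condition: for no (b,k) with filled(b,k) does sealed(b,k) hold.
Restrictor pairs — does the scope hold? (b1,k5):fails  (b3,k1):fails  (b3,k3):holds  (b4,k5):fails  (b4,k7):fails
Scope holds for 1 pair(s), so the sentence is false.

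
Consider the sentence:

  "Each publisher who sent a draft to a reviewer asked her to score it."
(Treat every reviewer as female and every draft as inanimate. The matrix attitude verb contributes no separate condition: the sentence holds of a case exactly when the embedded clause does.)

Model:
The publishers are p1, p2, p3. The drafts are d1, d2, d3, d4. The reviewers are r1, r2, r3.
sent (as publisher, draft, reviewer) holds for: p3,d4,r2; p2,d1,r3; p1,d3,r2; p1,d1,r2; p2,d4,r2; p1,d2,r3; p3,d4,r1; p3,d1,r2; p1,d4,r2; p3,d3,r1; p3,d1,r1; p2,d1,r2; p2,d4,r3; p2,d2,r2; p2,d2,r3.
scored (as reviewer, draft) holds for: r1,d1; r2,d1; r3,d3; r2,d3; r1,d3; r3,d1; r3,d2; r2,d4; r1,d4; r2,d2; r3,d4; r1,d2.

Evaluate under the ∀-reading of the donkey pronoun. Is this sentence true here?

True

"her" takes "a reviewer" as antecedent and "it" takes "a draft"; both are donkey pronouns co-varying with the restrictor.
Strong reading: for every (p,d,r) with sent(p,d,r), scored(r,d).
Restrictor triples: (p1,d1,r2)→scored(r2,d1) ✓  (p1,d2,r3)→scored(r3,d2) ✓  (p1,d3,r2)→scored(r2,d3) ✓  (p1,d4,r2)→scored(r2,d4) ✓  (p2,d1,r2)→scored(r2,d1) ✓  (p2,d1,r3)→scored(r3,d1) ✓  (p2,d2,r2)→scored(r2,d2) ✓  (p2,d2,r3)→scored(r3,d2) ✓  (p2,d4,r2)→scored(r2,d4) ✓  (p2,d4,r3)→scored(r3,d4) ✓  (p3,d1,r1)→scored(r1,d1) ✓  (p3,d1,r2)→scored(r2,d1) ✓  (p3,d3,r1)→scored(r1,d3) ✓  (p3,d4,r1)→scored(r1,d4) ✓  (p3,d4,r2)→scored(r2,d4) ✓
Every restrictor triple satisfies the scope.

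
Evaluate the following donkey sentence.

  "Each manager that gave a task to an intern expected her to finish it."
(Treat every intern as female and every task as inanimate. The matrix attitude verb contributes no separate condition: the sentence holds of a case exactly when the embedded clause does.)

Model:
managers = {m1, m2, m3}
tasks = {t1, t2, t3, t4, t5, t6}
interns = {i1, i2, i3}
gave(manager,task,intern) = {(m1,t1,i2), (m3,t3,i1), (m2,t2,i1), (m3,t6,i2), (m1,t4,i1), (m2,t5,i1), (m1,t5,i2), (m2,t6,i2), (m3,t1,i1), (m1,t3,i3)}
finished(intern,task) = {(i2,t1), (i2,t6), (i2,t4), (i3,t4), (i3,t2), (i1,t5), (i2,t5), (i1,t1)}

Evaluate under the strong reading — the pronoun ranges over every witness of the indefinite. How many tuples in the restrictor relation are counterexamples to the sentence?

"her" takes "an intern" as antecedent and "it" takes "a task"; both are donkey pronouns co-varying with the restrictor.
Strong reading: for every (m,t,i) with gave(m,t,i), finished(i,t).
Restrictor triples: (m1,t1,i2)→finished(i2,t1) ✓  (m1,t3,i3)→finished(i3,t3) ✗  (m1,t4,i1)→finished(i1,t4) ✗  (m1,t5,i2)→finished(i2,t5) ✓  (m2,t2,i1)→finished(i1,t2) ✗  (m2,t5,i1)→finished(i1,t5) ✓  (m2,t6,i2)→finished(i2,t6) ✓  (m3,t1,i1)→finished(i1,t1) ✓  (m3,t3,i1)→finished(i1,t3) ✗  (m3,t6,i2)→finished(i2,t6) ✓
Counterexamples (restrictor triples failing the scope): 4.

4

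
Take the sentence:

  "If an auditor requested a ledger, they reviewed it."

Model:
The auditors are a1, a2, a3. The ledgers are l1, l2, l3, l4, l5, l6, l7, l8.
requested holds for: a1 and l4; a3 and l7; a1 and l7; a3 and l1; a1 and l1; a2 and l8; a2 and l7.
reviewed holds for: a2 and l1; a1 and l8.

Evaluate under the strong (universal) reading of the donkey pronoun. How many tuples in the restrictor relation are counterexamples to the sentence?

7

"it" takes "a ledger" as antecedent — a donkey pronoun bound across the clause boundary.
Strong reading: for every (a,l) with requested(a,l), reviewed(a,l).
Restrictor pairs: (a1,l1) ✗  (a1,l4) ✗  (a1,l7) ✗  (a2,l7) ✗  (a2,l8) ✗  (a3,l1) ✗  (a3,l7) ✗
Counterexamples (restrictor pairs failing the scope): 7.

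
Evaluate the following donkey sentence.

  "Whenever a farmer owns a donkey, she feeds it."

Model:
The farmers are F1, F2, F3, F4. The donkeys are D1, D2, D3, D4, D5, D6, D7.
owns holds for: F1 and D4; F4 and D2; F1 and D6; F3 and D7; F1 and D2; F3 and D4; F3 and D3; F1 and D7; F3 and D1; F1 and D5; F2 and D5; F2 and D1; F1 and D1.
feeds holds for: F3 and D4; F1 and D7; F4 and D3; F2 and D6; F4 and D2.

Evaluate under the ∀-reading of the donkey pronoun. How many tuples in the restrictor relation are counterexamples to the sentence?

10

"it" takes "a donkey" as antecedent — a donkey pronoun bound across the clause boundary.
Strong reading: for every (f,d) with owns(f,d), feeds(f,d).
Restrictor pairs: (F1,D1) ✗  (F1,D2) ✗  (F1,D4) ✗  (F1,D5) ✗  (F1,D6) ✗  (F1,D7) ✓  (F2,D1) ✗  (F2,D5) ✗  (F3,D1) ✗  (F3,D3) ✗  (F3,D4) ✓  (F3,D7) ✗  (F4,D2) ✓
Counterexamples (restrictor pairs failing the scope): 10.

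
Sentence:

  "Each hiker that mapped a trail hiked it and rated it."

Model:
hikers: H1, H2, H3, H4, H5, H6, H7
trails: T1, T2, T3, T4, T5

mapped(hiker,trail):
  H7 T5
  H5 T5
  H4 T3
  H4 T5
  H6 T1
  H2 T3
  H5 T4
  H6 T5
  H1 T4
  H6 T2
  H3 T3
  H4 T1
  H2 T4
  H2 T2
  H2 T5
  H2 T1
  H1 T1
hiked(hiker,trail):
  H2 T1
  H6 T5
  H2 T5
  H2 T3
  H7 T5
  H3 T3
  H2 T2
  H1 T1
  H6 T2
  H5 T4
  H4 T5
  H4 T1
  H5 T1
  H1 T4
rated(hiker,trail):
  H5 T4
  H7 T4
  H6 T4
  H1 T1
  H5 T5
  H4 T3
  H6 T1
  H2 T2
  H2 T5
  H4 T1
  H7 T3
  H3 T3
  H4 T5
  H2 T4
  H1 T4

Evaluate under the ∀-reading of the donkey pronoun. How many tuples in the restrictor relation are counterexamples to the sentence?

"it" takes "a trail" as antecedent — a donkey pronoun bound across the clause boundary.
Strong reading: for every (h,t) with mapped(h,t), hiked(h,t) ∧ rated(h,t).
Restrictor pairs: (H1,T1) ✓  (H1,T4) ✓  (H2,T1) ✗  (H2,T2) ✓  (H2,T3) ✗  (H2,T4) ✗  (H2,T5) ✓  (H3,T3) ✓  (H4,T1) ✓  (H4,T3) ✗  (H4,T5) ✓  (H5,T4) ✓  (H5,T5) ✗  (H6,T1) ✗  (H6,T2) ✗  (H6,T5) ✗  (H7,T5) ✗
Counterexamples (restrictor pairs failing the scope): 9.

9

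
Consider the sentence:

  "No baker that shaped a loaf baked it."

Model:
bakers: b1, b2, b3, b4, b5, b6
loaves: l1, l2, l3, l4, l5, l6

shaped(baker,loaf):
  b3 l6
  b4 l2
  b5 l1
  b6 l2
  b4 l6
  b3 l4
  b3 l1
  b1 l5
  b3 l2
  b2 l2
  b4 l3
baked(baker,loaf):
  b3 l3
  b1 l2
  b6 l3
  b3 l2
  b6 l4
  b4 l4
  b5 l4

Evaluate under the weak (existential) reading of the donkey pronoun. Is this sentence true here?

"it" takes "a loaf" as antecedent — a donkey pronoun bound across the clause boundary.
Truth condition: for no (b,l) with shaped(b,l) does baked(b,l) hold.
Restrictor pairs — does the scope hold? (b1,l5):fails  (b2,l2):fails  (b3,l1):fails  (b3,l2):holds  (b3,l4):fails  (b3,l6):fails  (b4,l2):fails  (b4,l3):fails  (b4,l6):fails  (b5,l1):fails  (b6,l2):fails
Scope holds for 1 pair(s), so the sentence is false.

False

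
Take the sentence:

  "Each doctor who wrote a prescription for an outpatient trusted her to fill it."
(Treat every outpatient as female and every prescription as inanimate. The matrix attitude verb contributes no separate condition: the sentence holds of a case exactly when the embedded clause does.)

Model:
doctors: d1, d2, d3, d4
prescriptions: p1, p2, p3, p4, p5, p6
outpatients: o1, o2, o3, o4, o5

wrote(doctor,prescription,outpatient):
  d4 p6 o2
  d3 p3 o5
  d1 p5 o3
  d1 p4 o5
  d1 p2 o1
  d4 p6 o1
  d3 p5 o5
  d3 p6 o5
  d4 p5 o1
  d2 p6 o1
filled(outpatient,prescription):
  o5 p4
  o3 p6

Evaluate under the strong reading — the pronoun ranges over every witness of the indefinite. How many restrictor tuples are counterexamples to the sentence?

9

"her" takes "an outpatient" as antecedent and "it" takes "a prescription"; both are donkey pronouns co-varying with the restrictor.
Strong reading: for every (d,p,o) with wrote(d,p,o), filled(o,p).
Restrictor triples: (d1,p2,o1)→filled(o1,p2) ✗  (d1,p4,o5)→filled(o5,p4) ✓  (d1,p5,o3)→filled(o3,p5) ✗  (d2,p6,o1)→filled(o1,p6) ✗  (d3,p3,o5)→filled(o5,p3) ✗  (d3,p5,o5)→filled(o5,p5) ✗  (d3,p6,o5)→filled(o5,p6) ✗  (d4,p5,o1)→filled(o1,p5) ✗  (d4,p6,o1)→filled(o1,p6) ✗  (d4,p6,o2)→filled(o2,p6) ✗
Counterexamples (restrictor triples failing the scope): 9.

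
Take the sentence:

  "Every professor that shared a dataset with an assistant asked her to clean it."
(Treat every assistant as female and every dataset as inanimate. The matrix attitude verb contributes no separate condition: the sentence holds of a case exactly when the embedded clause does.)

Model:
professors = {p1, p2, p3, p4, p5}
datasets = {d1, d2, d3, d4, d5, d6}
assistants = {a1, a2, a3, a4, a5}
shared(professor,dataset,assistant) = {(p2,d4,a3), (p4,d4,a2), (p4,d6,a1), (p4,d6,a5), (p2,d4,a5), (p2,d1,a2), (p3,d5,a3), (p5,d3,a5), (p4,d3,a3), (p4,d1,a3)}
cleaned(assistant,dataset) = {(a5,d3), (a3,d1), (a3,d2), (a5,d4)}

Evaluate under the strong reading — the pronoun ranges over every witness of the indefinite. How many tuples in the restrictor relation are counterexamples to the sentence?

"her" takes "an assistant" as antecedent and "it" takes "a dataset"; both are donkey pronouns co-varying with the restrictor.
Strong reading: for every (p,d,a) with shared(p,d,a), cleaned(a,d).
Restrictor triples: (p2,d1,a2)→cleaned(a2,d1) ✗  (p2,d4,a3)→cleaned(a3,d4) ✗  (p2,d4,a5)→cleaned(a5,d4) ✓  (p3,d5,a3)→cleaned(a3,d5) ✗  (p4,d1,a3)→cleaned(a3,d1) ✓  (p4,d3,a3)→cleaned(a3,d3) ✗  (p4,d4,a2)→cleaned(a2,d4) ✗  (p4,d6,a1)→cleaned(a1,d6) ✗  (p4,d6,a5)→cleaned(a5,d6) ✗  (p5,d3,a5)→cleaned(a5,d3) ✓
Counterexamples (restrictor triples failing the scope): 7.

7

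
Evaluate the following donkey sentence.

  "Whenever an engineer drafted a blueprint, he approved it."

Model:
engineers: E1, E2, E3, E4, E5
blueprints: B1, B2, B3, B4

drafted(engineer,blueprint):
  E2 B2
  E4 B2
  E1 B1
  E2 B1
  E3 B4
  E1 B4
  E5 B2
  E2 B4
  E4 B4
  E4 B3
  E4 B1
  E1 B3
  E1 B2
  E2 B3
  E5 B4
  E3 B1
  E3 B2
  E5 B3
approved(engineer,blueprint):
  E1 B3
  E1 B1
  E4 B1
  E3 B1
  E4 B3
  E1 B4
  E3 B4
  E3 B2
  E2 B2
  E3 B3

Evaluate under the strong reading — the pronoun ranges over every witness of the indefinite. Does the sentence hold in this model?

False

"it" takes "a blueprint" as antecedent — a donkey pronoun bound across the clause boundary.
Strong reading: for every (e,b) with drafted(e,b), approved(e,b).
Restrictor pairs: (E1,B1) ✓  (E1,B2) ✗  (E1,B3) ✓  (E1,B4) ✓  (E2,B1) ✗  (E2,B2) ✓  (E2,B3) ✗  (E2,B4) ✗  (E3,B1) ✓  (E3,B2) ✓  (E3,B4) ✓  (E4,B1) ✓  (E4,B2) ✗  (E4,B3) ✓  (E4,B4) ✗  (E5,B2) ✗  (E5,B3) ✗  (E5,B4) ✗
Counterexample: (E1,B2) is in drafted but fails the scope.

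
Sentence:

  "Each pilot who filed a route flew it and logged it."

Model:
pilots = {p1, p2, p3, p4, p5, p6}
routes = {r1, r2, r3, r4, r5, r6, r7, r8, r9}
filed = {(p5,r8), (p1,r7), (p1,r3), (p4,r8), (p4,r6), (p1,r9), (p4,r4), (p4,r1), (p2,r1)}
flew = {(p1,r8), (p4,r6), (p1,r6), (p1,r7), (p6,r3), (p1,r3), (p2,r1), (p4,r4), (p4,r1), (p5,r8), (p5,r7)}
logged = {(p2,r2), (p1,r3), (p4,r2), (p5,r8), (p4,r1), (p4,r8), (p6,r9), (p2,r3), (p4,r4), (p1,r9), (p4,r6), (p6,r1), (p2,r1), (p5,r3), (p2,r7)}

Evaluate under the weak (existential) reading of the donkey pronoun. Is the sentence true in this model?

True

"it" takes "a route" as antecedent — a donkey pronoun bound across the clause boundary.
Weak reading: every pilot p with some filed-route has at least one filed-route r such that flew(p,r) ∧ logged(p,r).
Per pilot: p1:✓  p2:✓  p4:✓  p5:✓
Every pilot in the restrictor has a witness.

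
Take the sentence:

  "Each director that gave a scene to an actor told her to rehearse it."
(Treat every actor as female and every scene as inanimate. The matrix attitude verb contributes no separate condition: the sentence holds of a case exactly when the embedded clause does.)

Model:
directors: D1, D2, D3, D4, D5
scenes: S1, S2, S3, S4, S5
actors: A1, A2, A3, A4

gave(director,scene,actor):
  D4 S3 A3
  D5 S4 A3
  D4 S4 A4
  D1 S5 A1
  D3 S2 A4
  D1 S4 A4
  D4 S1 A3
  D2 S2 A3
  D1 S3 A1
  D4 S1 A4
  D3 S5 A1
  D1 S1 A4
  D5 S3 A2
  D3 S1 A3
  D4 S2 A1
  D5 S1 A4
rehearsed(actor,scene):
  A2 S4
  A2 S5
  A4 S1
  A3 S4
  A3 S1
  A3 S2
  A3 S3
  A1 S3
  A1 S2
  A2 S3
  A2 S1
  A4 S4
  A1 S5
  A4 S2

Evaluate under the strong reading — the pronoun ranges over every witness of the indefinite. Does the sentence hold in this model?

True

"her" takes "an actor" as antecedent and "it" takes "a scene"; both are donkey pronouns co-varying with the restrictor.
Strong reading: for every (d,s,a) with gave(d,s,a), rehearsed(a,s).
Restrictor triples: (D1,S1,A4)→rehearsed(A4,S1) ✓  (D1,S3,A1)→rehearsed(A1,S3) ✓  (D1,S4,A4)→rehearsed(A4,S4) ✓  (D1,S5,A1)→rehearsed(A1,S5) ✓  (D2,S2,A3)→rehearsed(A3,S2) ✓  (D3,S1,A3)→rehearsed(A3,S1) ✓  (D3,S2,A4)→rehearsed(A4,S2) ✓  (D3,S5,A1)→rehearsed(A1,S5) ✓  (D4,S1,A3)→rehearsed(A3,S1) ✓  (D4,S1,A4)→rehearsed(A4,S1) ✓  (D4,S2,A1)→rehearsed(A1,S2) ✓  (D4,S3,A3)→rehearsed(A3,S3) ✓  (D4,S4,A4)→rehearsed(A4,S4) ✓  (D5,S1,A4)→rehearsed(A4,S1) ✓  (D5,S3,A2)→rehearsed(A2,S3) ✓  (D5,S4,A3)→rehearsed(A3,S4) ✓
Every restrictor triple satisfies the scope.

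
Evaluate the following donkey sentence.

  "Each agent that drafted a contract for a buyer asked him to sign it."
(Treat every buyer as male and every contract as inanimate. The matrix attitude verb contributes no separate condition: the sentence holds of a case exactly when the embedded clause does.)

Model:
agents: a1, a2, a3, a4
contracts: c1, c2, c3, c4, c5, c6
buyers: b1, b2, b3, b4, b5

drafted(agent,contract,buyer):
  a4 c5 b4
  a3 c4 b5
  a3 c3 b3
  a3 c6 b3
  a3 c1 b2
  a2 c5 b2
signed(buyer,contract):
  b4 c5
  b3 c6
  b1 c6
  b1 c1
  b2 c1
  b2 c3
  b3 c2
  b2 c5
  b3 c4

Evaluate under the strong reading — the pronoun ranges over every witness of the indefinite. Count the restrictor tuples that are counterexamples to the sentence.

2

"him" takes "a buyer" as antecedent and "it" takes "a contract"; both are donkey pronouns co-varying with the restrictor.
Strong reading: for every (a,c,b) with drafted(a,c,b), signed(b,c).
Restrictor triples: (a2,c5,b2)→signed(b2,c5) ✓  (a3,c1,b2)→signed(b2,c1) ✓  (a3,c3,b3)→signed(b3,c3) ✗  (a3,c4,b5)→signed(b5,c4) ✗  (a3,c6,b3)→signed(b3,c6) ✓  (a4,c5,b4)→signed(b4,c5) ✓
Counterexamples (restrictor triples failing the scope): 2.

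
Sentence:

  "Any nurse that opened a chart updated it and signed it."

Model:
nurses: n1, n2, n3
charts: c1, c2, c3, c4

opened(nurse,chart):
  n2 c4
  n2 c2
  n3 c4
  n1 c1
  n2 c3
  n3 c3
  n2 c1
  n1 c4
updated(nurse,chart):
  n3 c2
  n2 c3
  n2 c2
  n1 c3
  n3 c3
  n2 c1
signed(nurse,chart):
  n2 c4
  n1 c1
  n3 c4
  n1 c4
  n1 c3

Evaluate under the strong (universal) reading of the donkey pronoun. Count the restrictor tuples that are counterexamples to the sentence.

8

"it" takes "a chart" as antecedent — a donkey pronoun bound across the clause boundary.
Strong reading: for every (n,c) with opened(n,c), updated(n,c) ∧ signed(n,c).
Restrictor pairs: (n1,c1) ✗  (n1,c4) ✗  (n2,c1) ✗  (n2,c2) ✗  (n2,c3) ✗  (n2,c4) ✗  (n3,c3) ✗  (n3,c4) ✗
Counterexamples (restrictor pairs failing the scope): 8.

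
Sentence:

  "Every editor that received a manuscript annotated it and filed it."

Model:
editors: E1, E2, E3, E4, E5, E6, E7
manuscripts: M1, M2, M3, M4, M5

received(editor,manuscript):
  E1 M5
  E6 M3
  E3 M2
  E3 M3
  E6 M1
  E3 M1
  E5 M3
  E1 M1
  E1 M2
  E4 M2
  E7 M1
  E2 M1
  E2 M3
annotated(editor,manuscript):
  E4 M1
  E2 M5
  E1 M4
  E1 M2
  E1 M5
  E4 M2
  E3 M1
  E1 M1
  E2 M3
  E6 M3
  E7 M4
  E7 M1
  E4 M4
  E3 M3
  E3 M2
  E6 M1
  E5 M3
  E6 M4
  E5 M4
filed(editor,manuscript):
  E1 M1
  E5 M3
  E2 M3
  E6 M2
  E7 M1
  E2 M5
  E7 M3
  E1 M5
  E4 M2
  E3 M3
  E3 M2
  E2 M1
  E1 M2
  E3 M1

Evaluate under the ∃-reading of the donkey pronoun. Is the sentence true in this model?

"it" takes "a manuscript" as antecedent — a donkey pronoun bound across the clause boundary.
Weak reading: every editor e with some received-manuscript has at least one received-manuscript m such that annotated(e,m) ∧ filed(e,m).
Per editor: E1:✓  E2:✓  E3:✓  E4:✓  E5:✓  E6:✗  E7:✓
E6 has no witness among its received-manuscripts.

False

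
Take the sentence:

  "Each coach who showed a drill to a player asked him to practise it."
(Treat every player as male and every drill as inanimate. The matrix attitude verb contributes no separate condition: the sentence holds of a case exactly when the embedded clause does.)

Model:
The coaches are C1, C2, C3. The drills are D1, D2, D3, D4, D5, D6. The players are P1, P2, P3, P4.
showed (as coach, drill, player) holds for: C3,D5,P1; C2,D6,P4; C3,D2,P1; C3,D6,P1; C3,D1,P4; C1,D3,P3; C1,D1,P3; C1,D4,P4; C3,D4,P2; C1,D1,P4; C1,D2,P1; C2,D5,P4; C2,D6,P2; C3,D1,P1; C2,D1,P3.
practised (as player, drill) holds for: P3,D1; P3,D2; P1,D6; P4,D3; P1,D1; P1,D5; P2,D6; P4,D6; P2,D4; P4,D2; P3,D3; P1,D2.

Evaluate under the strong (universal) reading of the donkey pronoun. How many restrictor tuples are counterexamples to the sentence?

4

"him" takes "a player" as antecedent and "it" takes "a drill"; both are donkey pronouns co-varying with the restrictor.
Strong reading: for every (c,d,p) with showed(c,d,p), practised(p,d).
Restrictor triples: (C1,D1,P3)→practised(P3,D1) ✓  (C1,D1,P4)→practised(P4,D1) ✗  (C1,D2,P1)→practised(P1,D2) ✓  (C1,D3,P3)→practised(P3,D3) ✓  (C1,D4,P4)→practised(P4,D4) ✗  (C2,D1,P3)→practised(P3,D1) ✓  (C2,D5,P4)→practised(P4,D5) ✗  (C2,D6,P2)→practised(P2,D6) ✓  (C2,D6,P4)→practised(P4,D6) ✓  (C3,D1,P1)→practised(P1,D1) ✓  (C3,D1,P4)→practised(P4,D1) ✗  (C3,D2,P1)→practised(P1,D2) ✓  (C3,D4,P2)→practised(P2,D4) ✓  (C3,D5,P1)→practised(P1,D5) ✓  (C3,D6,P1)→practised(P1,D6) ✓
Counterexamples (restrictor triples failing the scope): 4.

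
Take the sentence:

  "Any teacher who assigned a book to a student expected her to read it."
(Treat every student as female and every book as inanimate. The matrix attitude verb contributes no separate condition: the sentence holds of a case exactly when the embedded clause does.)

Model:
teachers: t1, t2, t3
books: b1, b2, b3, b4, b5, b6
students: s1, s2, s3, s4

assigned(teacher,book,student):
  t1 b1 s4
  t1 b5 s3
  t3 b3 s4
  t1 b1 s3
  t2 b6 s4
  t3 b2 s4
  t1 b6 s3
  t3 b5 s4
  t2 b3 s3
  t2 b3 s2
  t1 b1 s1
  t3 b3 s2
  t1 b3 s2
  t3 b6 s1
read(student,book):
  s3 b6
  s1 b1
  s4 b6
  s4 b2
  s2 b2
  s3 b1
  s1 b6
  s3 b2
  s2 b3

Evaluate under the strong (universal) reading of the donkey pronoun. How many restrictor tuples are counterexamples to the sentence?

5

"her" takes "a student" as antecedent and "it" takes "a book"; both are donkey pronouns co-varying with the restrictor.
Strong reading: for every (t,b,s) with assigned(t,b,s), read(s,b).
Restrictor triples: (t1,b1,s1)→read(s1,b1) ✓  (t1,b1,s3)→read(s3,b1) ✓  (t1,b1,s4)→read(s4,b1) ✗  (t1,b3,s2)→read(s2,b3) ✓  (t1,b5,s3)→read(s3,b5) ✗  (t1,b6,s3)→read(s3,b6) ✓  (t2,b3,s2)→read(s2,b3) ✓  (t2,b3,s3)→read(s3,b3) ✗  (t2,b6,s4)→read(s4,b6) ✓  (t3,b2,s4)→read(s4,b2) ✓  (t3,b3,s2)→read(s2,b3) ✓  (t3,b3,s4)→read(s4,b3) ✗  (t3,b5,s4)→read(s4,b5) ✗  (t3,b6,s1)→read(s1,b6) ✓
Counterexamples (restrictor triples failing the scope): 5.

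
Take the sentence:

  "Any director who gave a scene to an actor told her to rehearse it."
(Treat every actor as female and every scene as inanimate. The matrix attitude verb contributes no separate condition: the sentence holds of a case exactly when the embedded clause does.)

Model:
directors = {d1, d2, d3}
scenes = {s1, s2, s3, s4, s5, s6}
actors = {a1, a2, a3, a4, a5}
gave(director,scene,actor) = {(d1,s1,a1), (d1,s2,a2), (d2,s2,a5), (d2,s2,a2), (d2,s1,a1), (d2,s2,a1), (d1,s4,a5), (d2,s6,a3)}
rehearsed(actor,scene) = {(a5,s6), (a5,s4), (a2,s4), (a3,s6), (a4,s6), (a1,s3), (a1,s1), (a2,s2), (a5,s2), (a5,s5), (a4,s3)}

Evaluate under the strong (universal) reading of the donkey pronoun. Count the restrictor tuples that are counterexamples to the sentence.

1

"her" takes "an actor" as antecedent and "it" takes "a scene"; both are donkey pronouns co-varying with the restrictor.
Strong reading: for every (d,s,a) with gave(d,s,a), rehearsed(a,s).
Restrictor triples: (d1,s1,a1)→rehearsed(a1,s1) ✓  (d1,s2,a2)→rehearsed(a2,s2) ✓  (d1,s4,a5)→rehearsed(a5,s4) ✓  (d2,s1,a1)→rehearsed(a1,s1) ✓  (d2,s2,a1)→rehearsed(a1,s2) ✗  (d2,s2,a2)→rehearsed(a2,s2) ✓  (d2,s2,a5)→rehearsed(a5,s2) ✓  (d2,s6,a3)→rehearsed(a3,s6) ✓
Counterexamples (restrictor triples failing the scope): 1.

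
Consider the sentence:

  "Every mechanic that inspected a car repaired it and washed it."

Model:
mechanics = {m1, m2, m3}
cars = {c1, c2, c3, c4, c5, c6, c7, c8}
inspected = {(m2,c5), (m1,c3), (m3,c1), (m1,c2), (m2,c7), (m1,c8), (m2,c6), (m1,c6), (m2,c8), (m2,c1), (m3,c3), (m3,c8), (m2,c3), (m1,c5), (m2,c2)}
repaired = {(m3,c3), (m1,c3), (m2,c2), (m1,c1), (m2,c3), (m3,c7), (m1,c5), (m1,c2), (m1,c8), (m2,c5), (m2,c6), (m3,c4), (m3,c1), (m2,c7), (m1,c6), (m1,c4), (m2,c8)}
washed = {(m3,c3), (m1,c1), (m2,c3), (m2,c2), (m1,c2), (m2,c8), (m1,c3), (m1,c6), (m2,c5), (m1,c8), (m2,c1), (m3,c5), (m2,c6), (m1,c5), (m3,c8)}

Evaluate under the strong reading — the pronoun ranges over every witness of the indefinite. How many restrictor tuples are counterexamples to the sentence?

4

"it" takes "a car" as antecedent — a donkey pronoun bound across the clause boundary.
Strong reading: for every (m,c) with inspected(m,c), repaired(m,c) ∧ washed(m,c).
Restrictor pairs: (m1,c2) ✓  (m1,c3) ✓  (m1,c5) ✓  (m1,c6) ✓  (m1,c8) ✓  (m2,c1) ✗  (m2,c2) ✓  (m2,c3) ✓  (m2,c5) ✓  (m2,c6) ✓  (m2,c7) ✗  (m2,c8) ✓  (m3,c1) ✗  (m3,c3) ✓  (m3,c8) ✗
Counterexamples (restrictor pairs failing the scope): 4.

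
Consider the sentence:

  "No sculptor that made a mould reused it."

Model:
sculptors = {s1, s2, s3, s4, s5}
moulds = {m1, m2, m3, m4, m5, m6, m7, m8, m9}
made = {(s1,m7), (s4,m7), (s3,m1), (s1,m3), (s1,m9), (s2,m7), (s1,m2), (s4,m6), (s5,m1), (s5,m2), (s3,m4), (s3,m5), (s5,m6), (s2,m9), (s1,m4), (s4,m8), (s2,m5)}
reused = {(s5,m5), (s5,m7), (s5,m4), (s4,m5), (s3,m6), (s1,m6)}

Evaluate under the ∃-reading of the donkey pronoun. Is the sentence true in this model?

"it" takes "a mould" as antecedent — a donkey pronoun bound across the clause boundary.
Truth condition: for no (s,m) with made(s,m) does reused(s,m) hold.
Restrictor pairs — does the scope hold? (s1,m2):fails  (s1,m3):fails  (s1,m4):fails  (s1,m7):fails  (s1,m9):fails  (s2,m5):fails  (s2,m7):fails  (s2,m9):fails  (s3,m1):fails  (s3,m4):fails  (s3,m5):fails  (s4,m6):fails  (s4,m7):fails  (s4,m8):fails  (s5,m1):fails  (s5,m2):fails  (s5,m6):fails
Scope holds for no restrictor pair, so the sentence is true.

True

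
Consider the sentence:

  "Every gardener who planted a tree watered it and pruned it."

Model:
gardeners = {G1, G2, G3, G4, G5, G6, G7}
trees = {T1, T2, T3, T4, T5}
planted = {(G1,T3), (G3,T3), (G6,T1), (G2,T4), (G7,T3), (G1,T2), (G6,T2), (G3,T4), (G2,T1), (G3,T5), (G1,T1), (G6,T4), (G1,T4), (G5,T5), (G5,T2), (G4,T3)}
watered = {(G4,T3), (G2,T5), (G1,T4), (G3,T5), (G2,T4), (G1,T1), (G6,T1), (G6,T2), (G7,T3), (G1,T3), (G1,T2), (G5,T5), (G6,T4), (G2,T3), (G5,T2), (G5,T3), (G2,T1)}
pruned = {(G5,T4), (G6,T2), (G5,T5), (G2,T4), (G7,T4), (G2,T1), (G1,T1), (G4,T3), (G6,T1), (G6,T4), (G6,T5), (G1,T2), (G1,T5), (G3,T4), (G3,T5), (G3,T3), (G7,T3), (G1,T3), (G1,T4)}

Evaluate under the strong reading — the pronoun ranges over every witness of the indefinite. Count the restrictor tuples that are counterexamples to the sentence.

3

"it" takes "a tree" as antecedent — a donkey pronoun bound across the clause boundary.
Strong reading: for every (g,t) with planted(g,t), watered(g,t) ∧ pruned(g,t).
Restrictor pairs: (G1,T1) ✓  (G1,T2) ✓  (G1,T3) ✓  (G1,T4) ✓  (G2,T1) ✓  (G2,T4) ✓  (G3,T3) ✗  (G3,T4) ✗  (G3,T5) ✓  (G4,T3) ✓  (G5,T2) ✗  (G5,T5) ✓  (G6,T1) ✓  (G6,T2) ✓  (G6,T4) ✓  (G7,T3) ✓
Counterexamples (restrictor pairs failing the scope): 3.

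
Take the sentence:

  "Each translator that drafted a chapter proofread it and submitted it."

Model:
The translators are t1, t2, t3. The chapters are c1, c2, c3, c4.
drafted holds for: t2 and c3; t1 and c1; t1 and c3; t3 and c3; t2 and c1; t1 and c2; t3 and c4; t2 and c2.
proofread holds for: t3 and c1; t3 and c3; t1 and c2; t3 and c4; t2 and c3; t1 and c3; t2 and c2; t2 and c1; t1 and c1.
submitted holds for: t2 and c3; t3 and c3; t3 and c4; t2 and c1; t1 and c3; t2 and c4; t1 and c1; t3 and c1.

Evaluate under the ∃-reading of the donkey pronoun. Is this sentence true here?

True

"it" takes "a chapter" as antecedent — a donkey pronoun bound across the clause boundary.
Weak reading: every translator t with some drafted-chapter has at least one drafted-chapter c such that proofread(t,c) ∧ submitted(t,c).
Per translator: t1:✓  t2:✓  t3:✓
Every translator in the restrictor has a witness.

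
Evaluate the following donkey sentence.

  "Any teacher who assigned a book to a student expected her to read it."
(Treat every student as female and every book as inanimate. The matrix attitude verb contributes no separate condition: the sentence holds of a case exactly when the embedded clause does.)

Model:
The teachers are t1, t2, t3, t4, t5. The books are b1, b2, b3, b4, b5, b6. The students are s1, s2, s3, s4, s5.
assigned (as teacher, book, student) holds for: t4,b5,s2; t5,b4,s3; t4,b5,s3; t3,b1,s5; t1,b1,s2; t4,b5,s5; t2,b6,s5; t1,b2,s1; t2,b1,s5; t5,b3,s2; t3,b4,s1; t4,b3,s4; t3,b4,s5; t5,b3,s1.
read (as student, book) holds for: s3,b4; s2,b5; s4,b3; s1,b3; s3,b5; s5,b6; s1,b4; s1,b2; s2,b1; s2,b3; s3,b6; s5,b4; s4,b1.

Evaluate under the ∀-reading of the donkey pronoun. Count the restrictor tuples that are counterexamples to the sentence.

3

"her" takes "a student" as antecedent and "it" takes "a book"; both are donkey pronouns co-varying with the restrictor.
Strong reading: for every (t,b,s) with assigned(t,b,s), read(s,b).
Restrictor triples: (t1,b1,s2)→read(s2,b1) ✓  (t1,b2,s1)→read(s1,b2) ✓  (t2,b1,s5)→read(s5,b1) ✗  (t2,b6,s5)→read(s5,b6) ✓  (t3,b1,s5)→read(s5,b1) ✗  (t3,b4,s1)→read(s1,b4) ✓  (t3,b4,s5)→read(s5,b4) ✓  (t4,b3,s4)→read(s4,b3) ✓  (t4,b5,s2)→read(s2,b5) ✓  (t4,b5,s3)→read(s3,b5) ✓  (t4,b5,s5)→read(s5,b5) ✗  (t5,b3,s1)→read(s1,b3) ✓  (t5,b3,s2)→read(s2,b3) ✓  (t5,b4,s3)→read(s3,b4) ✓
Counterexamples (restrictor triples failing the scope): 3.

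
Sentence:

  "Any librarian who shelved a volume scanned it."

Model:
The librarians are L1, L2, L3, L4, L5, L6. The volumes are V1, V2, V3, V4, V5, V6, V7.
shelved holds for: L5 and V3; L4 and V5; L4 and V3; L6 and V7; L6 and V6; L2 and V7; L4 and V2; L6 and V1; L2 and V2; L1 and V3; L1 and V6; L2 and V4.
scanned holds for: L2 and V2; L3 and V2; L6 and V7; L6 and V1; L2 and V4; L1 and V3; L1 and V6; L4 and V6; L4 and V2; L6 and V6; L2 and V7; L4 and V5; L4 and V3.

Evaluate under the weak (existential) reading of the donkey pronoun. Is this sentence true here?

False

"it" takes "a volume" as antecedent — a donkey pronoun bound across the clause boundary.
Weak reading: every librarian l with some shelved-volume has at least one shelved-volume v such that scanned(l,v).
Per librarian: L1:✓  L2:✓  L4:✓  L5:✗  L6:✓
L5 has no witness among its shelved-volumes.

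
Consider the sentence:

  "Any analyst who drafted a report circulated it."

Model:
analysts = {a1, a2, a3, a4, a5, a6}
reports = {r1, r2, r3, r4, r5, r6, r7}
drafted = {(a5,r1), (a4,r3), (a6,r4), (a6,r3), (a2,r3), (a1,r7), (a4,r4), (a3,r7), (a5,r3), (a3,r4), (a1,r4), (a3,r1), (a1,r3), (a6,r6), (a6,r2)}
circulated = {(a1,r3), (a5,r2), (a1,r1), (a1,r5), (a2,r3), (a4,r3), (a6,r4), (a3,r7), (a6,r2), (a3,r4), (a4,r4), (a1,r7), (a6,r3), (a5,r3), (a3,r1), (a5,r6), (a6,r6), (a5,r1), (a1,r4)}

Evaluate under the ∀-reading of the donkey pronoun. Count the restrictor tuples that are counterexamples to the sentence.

0

"it" takes "a report" as antecedent — a donkey pronoun bound across the clause boundary.
Strong reading: for every (a,r) with drafted(a,r), circulated(a,r).
Restrictor pairs: (a1,r3) ✓  (a1,r4) ✓  (a1,r7) ✓  (a2,r3) ✓  (a3,r1) ✓  (a3,r4) ✓  (a3,r7) ✓  (a4,r3) ✓  (a4,r4) ✓  (a5,r1) ✓  (a5,r3) ✓  (a6,r2) ✓  (a6,r3) ✓  (a6,r4) ✓  (a6,r6) ✓
Counterexamples (restrictor pairs failing the scope): 0.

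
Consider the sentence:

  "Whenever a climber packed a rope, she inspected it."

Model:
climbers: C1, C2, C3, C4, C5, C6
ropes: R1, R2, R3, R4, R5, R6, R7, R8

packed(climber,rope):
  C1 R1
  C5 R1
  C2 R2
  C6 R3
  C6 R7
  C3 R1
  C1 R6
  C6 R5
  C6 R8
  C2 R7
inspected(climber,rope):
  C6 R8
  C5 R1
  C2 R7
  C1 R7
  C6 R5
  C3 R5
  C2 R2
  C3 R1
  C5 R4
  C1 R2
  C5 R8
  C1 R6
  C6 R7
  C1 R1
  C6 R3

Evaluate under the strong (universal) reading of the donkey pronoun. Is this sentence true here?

True

"it" takes "a rope" as antecedent — a donkey pronoun bound across the clause boundary.
Strong reading: for every (c,r) with packed(c,r), inspected(c,r).
Restrictor pairs: (C1,R1) ✓  (C1,R6) ✓  (C2,R2) ✓  (C2,R7) ✓  (C3,R1) ✓  (C5,R1) ✓  (C6,R3) ✓  (C6,R5) ✓  (C6,R7) ✓  (C6,R8) ✓
Every restrictor pair satisfies the scope.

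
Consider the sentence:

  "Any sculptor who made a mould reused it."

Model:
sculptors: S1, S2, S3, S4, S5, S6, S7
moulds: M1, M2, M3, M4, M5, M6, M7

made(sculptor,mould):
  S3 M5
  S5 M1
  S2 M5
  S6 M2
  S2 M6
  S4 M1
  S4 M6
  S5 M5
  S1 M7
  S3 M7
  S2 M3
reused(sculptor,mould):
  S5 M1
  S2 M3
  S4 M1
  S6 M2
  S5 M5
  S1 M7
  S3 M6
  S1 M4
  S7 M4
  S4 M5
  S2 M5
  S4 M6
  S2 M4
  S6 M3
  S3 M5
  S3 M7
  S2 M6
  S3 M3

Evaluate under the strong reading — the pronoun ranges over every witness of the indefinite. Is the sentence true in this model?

"it" takes "a mould" as antecedent — a donkey pronoun bound across the clause boundary.
Strong reading: for every (s,m) with made(s,m), reused(s,m).
Restrictor pairs: (S1,M7) ✓  (S2,M3) ✓  (S2,M5) ✓  (S2,M6) ✓  (S3,M5) ✓  (S3,M7) ✓  (S4,M1) ✓  (S4,M6) ✓  (S5,M1) ✓  (S5,M5) ✓  (S6,M2) ✓
Every restrictor pair satisfies the scope.

True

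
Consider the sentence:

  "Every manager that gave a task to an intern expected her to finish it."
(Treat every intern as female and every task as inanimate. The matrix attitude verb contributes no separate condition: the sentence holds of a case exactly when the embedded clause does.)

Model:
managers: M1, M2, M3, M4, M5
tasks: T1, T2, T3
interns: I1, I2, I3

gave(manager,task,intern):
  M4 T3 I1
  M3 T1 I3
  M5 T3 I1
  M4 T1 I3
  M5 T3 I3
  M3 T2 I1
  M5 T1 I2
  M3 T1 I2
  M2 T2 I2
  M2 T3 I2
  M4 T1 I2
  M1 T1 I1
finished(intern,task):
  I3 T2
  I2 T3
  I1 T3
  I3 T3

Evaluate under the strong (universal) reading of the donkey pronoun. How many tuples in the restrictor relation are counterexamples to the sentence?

"her" takes "an intern" as antecedent and "it" takes "a task"; both are donkey pronouns co-varying with the restrictor.
Strong reading: for every (m,t,i) with gave(m,t,i), finished(i,t).
Restrictor triples: (M1,T1,I1)→finished(I1,T1) ✗  (M2,T2,I2)→finished(I2,T2) ✗  (M2,T3,I2)→finished(I2,T3) ✓  (M3,T1,I2)→finished(I2,T1) ✗  (M3,T1,I3)→finished(I3,T1) ✗  (M3,T2,I1)→finished(I1,T2) ✗  (M4,T1,I2)→finished(I2,T1) ✗  (M4,T1,I3)→finished(I3,T1) ✗  (M4,T3,I1)→finished(I1,T3) ✓  (M5,T1,I2)→finished(I2,T1) ✗  (M5,T3,I1)→finished(I1,T3) ✓  (M5,T3,I3)→finished(I3,T3) ✓
Counterexamples (restrictor triples failing the scope): 8.

8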